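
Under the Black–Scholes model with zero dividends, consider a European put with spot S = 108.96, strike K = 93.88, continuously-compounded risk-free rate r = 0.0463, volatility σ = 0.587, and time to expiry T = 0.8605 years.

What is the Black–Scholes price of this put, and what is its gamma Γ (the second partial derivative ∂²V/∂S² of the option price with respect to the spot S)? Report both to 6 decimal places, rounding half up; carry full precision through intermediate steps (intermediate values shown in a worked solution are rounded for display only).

price = 13.231834
Γ = 0.005552

σ√T = 0.587·√0.8605 = 0.544520
d₁ = (ln(S/K) + (r+σ²/2)T) / (σ√T) = (ln(108.96/93.88) + (0.0463+0.587²/2)·0.8605) / 0.544520 = (0.148963 + 0.188092) / 0.544520 = 0.618996
d₂ = d₁ − σ√T = 0.618996 − 0.544520 = 0.074476
e^{−rT} = e^{−0.0463·0.8605} = 0.960942
N(−d₁) = 0.267960,  N(−d₂) = 0.470316
Put price V = K·e^{−rT}·N(−d₂) − S·N(−d₁) = 42.428704 − 29.196869 = 13.231834
φ(d₁) = (1/√(2π))·e^{−d₁²/2} = 0.329389
Γ = φ(d₁) / (S·σ·√T) = 0.005552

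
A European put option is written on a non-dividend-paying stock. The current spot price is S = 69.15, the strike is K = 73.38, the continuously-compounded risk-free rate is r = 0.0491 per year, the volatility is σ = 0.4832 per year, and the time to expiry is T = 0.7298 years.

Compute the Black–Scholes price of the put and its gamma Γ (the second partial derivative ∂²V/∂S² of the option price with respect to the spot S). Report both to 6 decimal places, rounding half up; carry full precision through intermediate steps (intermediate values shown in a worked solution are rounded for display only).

σ√T = 0.4832·√0.7298 = 0.412790
d₁ = (ln(S/K) + (r+σ²/2)T) / (σ√T) = (ln(69.15/73.38) + (0.0491+0.4832²/2)·0.7298) / 0.412790 = (-0.059373 + 0.121031) / 0.412790 = 0.149368
d₂ = d₁ − σ√T = 0.149368 − 0.412790 = -0.263422
e^{−rT} = e^{−0.0491·0.7298} = 0.964801
N(−d₁) = 0.440632,  N(−d₂) = 0.603887
Put price V = K·e^{−rT}·N(−d₂) − S·N(−d₁) = 42.753478 − 30.469683 = 12.283795
φ(d₁) = (1/√(2π))·e^{−d₁²/2} = 0.394517
Γ = φ(d₁) / (S·σ·√T) = 0.013821

price = 12.283795
Γ = 0.013821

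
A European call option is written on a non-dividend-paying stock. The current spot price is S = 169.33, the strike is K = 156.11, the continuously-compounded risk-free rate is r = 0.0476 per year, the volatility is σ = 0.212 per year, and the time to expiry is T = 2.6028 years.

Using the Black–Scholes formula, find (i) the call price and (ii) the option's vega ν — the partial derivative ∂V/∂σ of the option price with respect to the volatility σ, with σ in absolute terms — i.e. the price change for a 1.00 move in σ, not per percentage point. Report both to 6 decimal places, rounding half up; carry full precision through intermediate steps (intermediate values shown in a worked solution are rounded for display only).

price = 40.159295
ν = 80.967527

σ√T = 0.212·√2.6028 = 0.342024
d₁ = (ln(S/K) + (r+σ²/2)T) / (σ√T) = (ln(169.33/156.11) + (0.0476+0.212²/2)·2.6028) / 0.342024 = (0.081289 + 0.182383) / 0.342024 = 0.770917
d₂ = d₁ − σ√T = 0.770917 − 0.342024 = 0.428893
e^{−rT} = e^{−0.0476·2.6028} = 0.883474
N(d₁) = 0.779622,  N(d₂) = 0.666000
Call price V = S·N(d₁) − K·e^{−rT}·N(d₂) = 132.013392 − 91.854098 = 40.159295
φ(d₁) = (1/√(2π))·e^{−d₁²/2} = 0.296385
ν = S·φ(d₁)·√T = 80.967527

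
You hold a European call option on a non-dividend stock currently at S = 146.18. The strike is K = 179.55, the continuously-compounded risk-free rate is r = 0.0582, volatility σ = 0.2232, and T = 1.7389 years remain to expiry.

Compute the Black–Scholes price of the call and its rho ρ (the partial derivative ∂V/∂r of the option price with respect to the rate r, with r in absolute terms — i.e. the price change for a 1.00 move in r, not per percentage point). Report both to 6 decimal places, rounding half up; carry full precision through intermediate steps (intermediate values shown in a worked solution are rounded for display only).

price = 11.114010
ρ = 86.869979

σ√T = 0.2232·√1.7389 = 0.294328
d₁ = (ln(S/K) + (r+σ²/2)T) / (σ√T) = (ln(146.18/179.55) + (0.0582+0.2232²/2)·1.7389) / 0.294328 = (-0.205615 + 0.144518) / 0.294328 = -0.207580
d₂ = d₁ − σ√T = -0.207580 − 0.294328 = -0.501908
e^{−rT} = e^{−0.0582·1.7389} = 0.903749
N(d₁) = 0.417779,  N(d₂) = 0.307866
Call price V = S·N(d₁) − K·e^{−rT}·N(d₂) = 61.070867 − 49.956857 = 11.114010
ρ = K·T·e^{−rT}·N(d₂) = 86.869979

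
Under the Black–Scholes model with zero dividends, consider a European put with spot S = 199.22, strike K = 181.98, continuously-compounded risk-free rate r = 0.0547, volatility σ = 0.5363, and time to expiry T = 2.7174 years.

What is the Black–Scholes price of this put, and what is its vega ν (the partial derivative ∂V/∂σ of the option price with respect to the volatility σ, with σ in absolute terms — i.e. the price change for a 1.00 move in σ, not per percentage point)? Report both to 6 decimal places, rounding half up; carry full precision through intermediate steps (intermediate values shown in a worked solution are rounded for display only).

price = 41.675207
ν = 101.640836

σ√T = 0.5363·√2.7174 = 0.884066
d₁ = (ln(S/K) + (r+σ²/2)T) / (σ√T) = (ln(199.22/181.98) + (0.0547+0.5363²/2)·2.7174) / 0.884066 = (0.090513 + 0.539428) / 0.884066 = 0.712550
d₂ = d₁ − σ√T = 0.712550 − 0.884066 = -0.171516
e^{−rT} = e^{−0.0547·2.7174} = 0.861878
N(−d₁) = 0.238062,  N(−d₂) = 0.568091
Put price V = K·e^{−rT}·N(−d₂) − S·N(−d₁) = 89.101957 − 47.426751 = 41.675207
φ(d₁) = (1/√(2π))·e^{−d₁²/2} = 0.309498
ν = S·φ(d₁)·√T = 101.640836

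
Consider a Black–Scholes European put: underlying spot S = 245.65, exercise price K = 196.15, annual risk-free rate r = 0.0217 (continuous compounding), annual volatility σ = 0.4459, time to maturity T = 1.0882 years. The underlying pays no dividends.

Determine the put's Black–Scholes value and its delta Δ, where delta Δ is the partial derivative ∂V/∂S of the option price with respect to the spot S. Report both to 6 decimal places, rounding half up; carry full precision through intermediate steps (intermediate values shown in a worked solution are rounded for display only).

σ√T = 0.4459·√1.0882 = 0.465149
d₁ = (ln(S/K) + (r+σ²/2)T) / (σ√T) = (ln(245.65/196.15) + (0.0217+0.4459²/2)·1.0882) / 0.465149 = (0.225028 + 0.131796) / 0.465149 = 0.767117
d₂ = d₁ − σ√T = 0.767117 − 0.465149 = 0.301969
e^{−rT} = e^{−0.0217·1.0882} = 0.976663
N(−d₁) = 0.221506,  N(−d₂) = 0.381338
Put price V = K·e^{−rT}·N(−d₂) − S·N(−d₁) = 73.053823 − 54.412912 = 18.640911
Δ = −N(−d₁) = -0.221506

price = 18.640911
Δ = -0.221506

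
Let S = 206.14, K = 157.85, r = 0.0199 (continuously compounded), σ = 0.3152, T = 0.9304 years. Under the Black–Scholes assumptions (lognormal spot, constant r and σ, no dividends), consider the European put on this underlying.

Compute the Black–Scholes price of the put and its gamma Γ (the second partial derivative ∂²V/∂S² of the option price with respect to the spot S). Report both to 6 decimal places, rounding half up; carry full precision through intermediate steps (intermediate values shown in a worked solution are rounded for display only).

price = 5.043622
Γ = 0.003511

σ√T = 0.3152·√0.9304 = 0.304033
d₁ = (ln(S/K) + (r+σ²/2)T) / (σ√T) = (ln(206.14/157.85) + (0.0199+0.3152²/2)·0.9304) / 0.304033 = (0.266910 + 0.064733) / 0.304033 = 1.090813
d₂ = d₁ − σ√T = 1.090813 − 0.304033 = 0.786780
e^{−rT} = e^{−0.0199·0.9304} = 0.981655
N(−d₁) = 0.137678,  N(−d₂) = 0.215705
Put price V = K·e^{−rT}·N(−d₂) − S·N(−d₁) = 33.424481 − 28.380859 = 5.043622
φ(d₁) = (1/√(2π))·e^{−d₁²/2} = 0.220056
Γ = φ(d₁) / (S·σ·√T) = 0.003511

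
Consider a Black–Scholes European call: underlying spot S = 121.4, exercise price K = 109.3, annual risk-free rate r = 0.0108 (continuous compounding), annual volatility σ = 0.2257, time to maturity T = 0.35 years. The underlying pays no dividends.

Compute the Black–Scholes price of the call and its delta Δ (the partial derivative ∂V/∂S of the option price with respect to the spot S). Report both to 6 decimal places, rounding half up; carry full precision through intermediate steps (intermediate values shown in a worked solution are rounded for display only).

price = 14.308301
Δ = 0.810948

σ√T = 0.2257·√0.35 = 0.133526
d₁ = (ln(S/K) + (r+σ²/2)T) / (σ√T) = (ln(121.4/109.3) + (0.0108+0.2257²/2)·0.35) / 0.133526 = (0.104994 + 0.012695) / 0.133526 = 0.881395
d₂ = d₁ − σ√T = 0.881395 − 0.133526 = 0.747869
e^{−rT} = e^{−0.0108·0.35} = 0.996227
N(d₁) = 0.810948,  N(d₂) = 0.772730
Call price V = S·N(d₁) − K·e^{−rT}·N(d₂) = 98.449081 − 84.140780 = 14.308301
Δ = N(d₁) = 0.810948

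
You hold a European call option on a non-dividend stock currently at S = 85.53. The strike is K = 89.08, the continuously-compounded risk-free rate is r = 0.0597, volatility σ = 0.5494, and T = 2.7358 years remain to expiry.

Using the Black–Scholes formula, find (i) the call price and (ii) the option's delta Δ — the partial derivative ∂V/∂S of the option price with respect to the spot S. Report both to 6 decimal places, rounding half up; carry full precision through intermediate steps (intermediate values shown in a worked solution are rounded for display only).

price = 33.418328
Δ = 0.722184

σ√T = 0.5494·√2.7358 = 0.908722
d₁ = (ln(S/K) + (r+σ²/2)T) / (σ√T) = (ln(85.53/89.08) + (0.0597+0.5494²/2)·2.7358) / 0.908722 = (-0.040668 + 0.576215) / 0.908722 = 0.589341
d₂ = d₁ − σ√T = 0.589341 − 0.908722 = -0.319380
e^{−rT} = e^{−0.0597·2.7358} = 0.849313
N(d₁) = 0.722184,  N(d₂) = 0.374719
Call price V = S·N(d₁) − K·e^{−rT}·N(d₂) = 61.768380 − 28.350052 = 33.418328
Δ = N(d₁) = 0.722184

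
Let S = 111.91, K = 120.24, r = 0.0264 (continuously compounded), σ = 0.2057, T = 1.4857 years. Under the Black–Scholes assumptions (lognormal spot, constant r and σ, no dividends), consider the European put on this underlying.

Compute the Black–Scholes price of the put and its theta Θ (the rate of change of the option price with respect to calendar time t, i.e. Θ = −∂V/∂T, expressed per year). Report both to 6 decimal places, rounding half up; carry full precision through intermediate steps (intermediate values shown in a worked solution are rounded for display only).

price = 13.297121
Θ = -1.933535

σ√T = 0.2057·√1.4857 = 0.250726
d₁ = (ln(S/K) + (r+σ²/2)T) / (σ√T) = (ln(111.91/120.24) + (0.0264+0.2057²/2)·1.4857) / 0.250726 = (-0.071795 + 0.070654) / 0.250726 = -0.004549
d₂ = d₁ − σ√T = -0.004549 − 0.250726 = -0.255275
e^{−rT} = e^{−0.0264·1.4857} = 0.961537
N(−d₁) = 0.501815,  N(−d₂) = 0.600745
Put price V = K·e^{−rT}·N(−d₂) − S·N(−d₁) = 69.455195 − 56.158075 = 13.297121
φ(d₁) = (1/√(2π))·e^{−d₁²/2} = 0.398938
Θ = −S·φ(d₁)·σ/(2√T) + r·K·e^{−rT}·N(−d₂) = −3.767153 + 1.833617 = -1.933535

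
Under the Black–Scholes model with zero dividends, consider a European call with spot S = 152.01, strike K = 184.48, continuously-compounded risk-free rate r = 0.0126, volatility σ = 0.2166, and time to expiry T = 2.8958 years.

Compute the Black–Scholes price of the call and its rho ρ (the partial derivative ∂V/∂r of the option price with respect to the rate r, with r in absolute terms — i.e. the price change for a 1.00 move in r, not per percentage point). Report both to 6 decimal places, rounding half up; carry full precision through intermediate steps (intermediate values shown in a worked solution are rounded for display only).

σ√T = 0.2166·√2.8958 = 0.368589
d₁ = (ln(S/K) + (r+σ²/2)T) / (σ√T) = (ln(152.01/184.48) + (0.0126+0.2166²/2)·2.8958) / 0.368589 = (-0.193595 + 0.104416) / 0.368589 = -0.241946
d₂ = d₁ − σ√T = -0.241946 − 0.368589 = -0.610535
e^{−rT} = e^{−0.0126·2.8958} = 0.964171
N(d₁) = 0.404411,  N(d₂) = 0.270754
Call price V = S·N(d₁) − K·e^{−rT}·N(d₂) = 61.474529 − 48.159011 = 13.315519
ρ = K·T·e^{−rT}·N(d₂) = 139.458863

price = 13.315519
ρ = 139.458863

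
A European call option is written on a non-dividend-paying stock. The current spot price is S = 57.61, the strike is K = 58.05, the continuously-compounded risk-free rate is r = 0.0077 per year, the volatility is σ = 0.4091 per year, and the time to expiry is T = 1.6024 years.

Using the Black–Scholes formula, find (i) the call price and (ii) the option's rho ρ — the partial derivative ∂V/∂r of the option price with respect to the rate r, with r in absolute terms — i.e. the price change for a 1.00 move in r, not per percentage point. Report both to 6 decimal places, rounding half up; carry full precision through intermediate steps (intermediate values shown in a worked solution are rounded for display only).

price = 11.879043
ρ = 36.877500

σ√T = 0.4091·√1.6024 = 0.517863
d₁ = (ln(S/K) + (r+σ²/2)T) / (σ√T) = (ln(57.61/58.05) + (0.0077+0.4091²/2)·1.6024) / 0.517863 = (-0.007609 + 0.146430) / 0.517863 = 0.268065
d₂ = d₁ − σ√T = 0.268065 − 0.517863 = -0.249798
e^{−rT} = e^{−0.0077·1.6024} = 0.987737
N(d₁) = 0.605675,  N(d₂) = 0.401372
Call price V = S·N(d₁) − K·e^{−rT}·N(d₂) = 34.892960 − 23.013917 = 11.879043
ρ = K·T·e^{−rT}·N(d₂) = 36.877500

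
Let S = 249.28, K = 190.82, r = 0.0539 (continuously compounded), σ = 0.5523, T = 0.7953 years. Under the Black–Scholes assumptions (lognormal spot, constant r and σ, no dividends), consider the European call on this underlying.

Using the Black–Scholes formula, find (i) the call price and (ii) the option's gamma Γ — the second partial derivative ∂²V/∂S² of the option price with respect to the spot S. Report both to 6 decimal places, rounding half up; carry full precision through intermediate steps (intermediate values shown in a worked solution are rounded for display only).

σ√T = 0.5523·√0.7953 = 0.492539
d₁ = (ln(S/K) + (r+σ²/2)T) / (σ√T) = (ln(249.28/190.82) + (0.0539+0.5523²/2)·0.7953) / 0.492539 = (0.267246 + 0.164164) / 0.492539 = 0.875890
d₂ = d₁ − σ√T = 0.875890 − 0.492539 = 0.383352
e^{−rT} = e^{−0.0539·0.7953} = 0.958039
N(d₁) = 0.809455,  N(d₂) = 0.649270
Call price V = S·N(d₁) − K·e^{−rT}·N(d₂) = 201.780996 − 118.695096 = 83.085901
φ(d₁) = (1/√(2π))·e^{−d₁²/2} = 0.271843
Γ = φ(d₁) / (S·σ·√T) = 0.002214

price = 83.085901
Γ = 0.002214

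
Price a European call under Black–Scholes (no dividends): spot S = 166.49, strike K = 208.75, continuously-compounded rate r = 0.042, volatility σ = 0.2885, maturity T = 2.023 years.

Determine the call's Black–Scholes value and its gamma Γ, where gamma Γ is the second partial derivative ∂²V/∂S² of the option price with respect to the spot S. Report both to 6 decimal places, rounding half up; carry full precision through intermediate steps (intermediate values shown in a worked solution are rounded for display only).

σ√T = 0.2885·√2.023 = 0.410340
d₁ = (ln(S/K) + (r+σ²/2)T) / (σ√T) = (ln(166.49/208.75) + (0.042+0.2885²/2)·2.023) / 0.410340 = (-0.226202 + 0.169155) / 0.410340 = -0.139023
d₂ = d₁ − σ√T = -0.139023 − 0.410340 = -0.549363
e^{−rT} = e^{−0.042·2.023} = 0.918544
N(d₁) = 0.444716,  N(d₂) = 0.291378
Call price V = S·N(d₁) − K·e^{−rT}·N(d₂) = 74.040763 − 55.870593 = 18.170170
φ(d₁) = (1/√(2π))·e^{−d₁²/2} = 0.395106
Γ = φ(d₁) / (S·σ·√T) = 0.005783

price = 18.170170
Γ = 0.005783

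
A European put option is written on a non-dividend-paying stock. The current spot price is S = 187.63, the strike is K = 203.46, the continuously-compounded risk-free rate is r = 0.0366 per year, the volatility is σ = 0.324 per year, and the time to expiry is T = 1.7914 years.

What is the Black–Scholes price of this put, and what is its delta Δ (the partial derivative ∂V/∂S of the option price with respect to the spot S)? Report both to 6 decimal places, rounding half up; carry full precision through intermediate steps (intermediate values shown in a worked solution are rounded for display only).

σ√T = 0.324·√1.7914 = 0.433652
d₁ = (ln(S/K) + (r+σ²/2)T) / (σ√T) = (ln(187.63/203.46) + (0.0366+0.324²/2)·1.7914) / 0.433652 = (-0.080997 + 0.159592) / 0.433652 = 0.181239
d₂ = d₁ − σ√T = 0.181239 − 0.433652 = -0.252413
e^{−rT} = e^{−0.0366·1.7914} = 0.936538
N(−d₁) = 0.428090,  N(−d₂) = 0.599639
Put price V = K·e^{−rT}·N(−d₂) − S·N(−d₁) = 114.260009 − 80.322506 = 33.937503
Δ = −N(−d₁) = -0.428090

price = 33.937503
Δ = -0.428090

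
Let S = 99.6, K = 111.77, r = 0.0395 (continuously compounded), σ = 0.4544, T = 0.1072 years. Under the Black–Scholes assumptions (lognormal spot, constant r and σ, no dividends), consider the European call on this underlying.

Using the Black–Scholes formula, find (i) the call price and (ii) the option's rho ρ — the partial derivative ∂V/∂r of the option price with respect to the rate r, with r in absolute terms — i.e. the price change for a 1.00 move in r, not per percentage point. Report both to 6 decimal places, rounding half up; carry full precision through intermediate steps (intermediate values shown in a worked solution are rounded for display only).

σ√T = 0.4544·√0.1072 = 0.148777
d₁ = (ln(S/K) + (r+σ²/2)T) / (σ√T) = (ln(99.6/111.77) + (0.0395+0.4544²/2)·0.1072) / 0.148777 = (-0.115281 + 0.015302) / 0.148777 = -0.672008
d₂ = d₁ − σ√T = -0.672008 − 0.148777 = -0.820785
e^{−rT} = e^{−0.0395·0.1072} = 0.995775
N(d₁) = 0.250789,  N(d₂) = 0.205884
Call price V = S·N(d₁) − K·e^{−rT}·N(d₂) = 24.978611 − 22.914459 = 2.064152
ρ = K·T·e^{−rT}·N(d₂) = 2.456430

price = 2.064152
ρ = 2.456430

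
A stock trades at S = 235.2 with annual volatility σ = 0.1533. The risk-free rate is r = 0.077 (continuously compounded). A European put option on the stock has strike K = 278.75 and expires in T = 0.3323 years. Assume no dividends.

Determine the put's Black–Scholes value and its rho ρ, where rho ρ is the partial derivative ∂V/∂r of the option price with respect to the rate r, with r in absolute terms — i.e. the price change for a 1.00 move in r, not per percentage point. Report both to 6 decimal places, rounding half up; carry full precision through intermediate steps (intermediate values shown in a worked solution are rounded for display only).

σ√T = 0.1533·√0.3323 = 0.088371
d₁ = (ln(S/K) + (r+σ²/2)T) / (σ√T) = (ln(235.2/278.75) + (0.077+0.1533²/2)·0.3323) / 0.088371 = (-0.169879 + 0.029492) / 0.088371 = -1.588622
d₂ = d₁ − σ√T = -1.588622 − 0.088371 = -1.676993
e^{−rT} = e^{−0.077·0.3323} = 0.974737
N(−d₁) = 0.943927,  N(−d₂) = 0.953228
Put price V = K·e^{−rT}·N(−d₂) − S·N(−d₁) = 258.999751 − 222.011662 = 36.988090
ρ = −K·T·e^{−rT}·N(−d₂) = -86.065617

price = 36.988090
ρ = -86.065617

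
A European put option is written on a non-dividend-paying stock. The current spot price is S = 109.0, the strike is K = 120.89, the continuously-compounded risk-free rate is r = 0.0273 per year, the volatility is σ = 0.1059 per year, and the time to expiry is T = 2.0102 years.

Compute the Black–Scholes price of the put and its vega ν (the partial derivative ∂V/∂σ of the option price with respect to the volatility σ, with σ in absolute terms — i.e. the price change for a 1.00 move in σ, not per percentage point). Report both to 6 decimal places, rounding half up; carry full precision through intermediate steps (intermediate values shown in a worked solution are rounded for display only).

σ√T = 0.1059·√2.0102 = 0.150147
d₁ = (ln(S/K) + (r+σ²/2)T) / (σ√T) = (ln(109.0/120.89) + (0.0273+0.1059²/2)·2.0102) / 0.150147 = (-0.103533 + 0.066150) / 0.150147 = -0.248975
d₂ = d₁ − σ√T = -0.248975 − 0.150147 = -0.399121
e^{−rT} = e^{−0.0273·2.0102} = 0.946600
N(−d₁) = 0.598310,  N(−d₂) = 0.655098
Put price V = K·e^{−rT}·N(−d₂) − S·N(−d₁) = 74.965816 − 65.215765 = 9.750050
φ(d₁) = (1/√(2π))·e^{−d₁²/2} = 0.386767
ν = S·φ(d₁)·√T = 59.771699

price = 9.750050
ν = 59.771699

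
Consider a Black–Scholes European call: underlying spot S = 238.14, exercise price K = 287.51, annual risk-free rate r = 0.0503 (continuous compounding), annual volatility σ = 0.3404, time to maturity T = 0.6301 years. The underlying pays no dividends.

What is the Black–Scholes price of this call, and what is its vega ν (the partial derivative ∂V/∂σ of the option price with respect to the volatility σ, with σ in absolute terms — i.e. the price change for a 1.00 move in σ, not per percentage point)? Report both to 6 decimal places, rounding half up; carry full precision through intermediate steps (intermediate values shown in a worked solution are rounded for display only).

σ√T = 0.3404·√0.6301 = 0.270206
d₁ = (ln(S/K) + (r+σ²/2)T) / (σ√T) = (ln(238.14/287.51) + (0.0503+0.3404²/2)·0.6301) / 0.270206 = (-0.188399 + 0.068200) / 0.270206 = -0.444844
d₂ = d₁ − σ√T = -0.444844 − 0.270206 = -0.715050
e^{−rT} = e^{−0.0503·0.6301} = 0.968803
N(d₁) = 0.328216,  N(d₂) = 0.237289
Call price V = S·N(d₁) − K·e^{−rT}·N(d₂) = 78.161408 − 66.094655 = 12.066753
φ(d₁) = (1/√(2π))·e^{−d₁²/2} = 0.361360
ν = S·φ(d₁)·√T = 68.308806

price = 12.066753
ν = 68.308806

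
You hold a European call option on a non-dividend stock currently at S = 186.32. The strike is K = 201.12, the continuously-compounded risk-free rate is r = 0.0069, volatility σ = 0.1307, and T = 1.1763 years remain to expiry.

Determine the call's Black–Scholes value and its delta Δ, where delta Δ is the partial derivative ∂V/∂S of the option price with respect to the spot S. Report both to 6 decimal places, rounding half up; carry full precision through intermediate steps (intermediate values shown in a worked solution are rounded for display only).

σ√T = 0.1307·√1.1763 = 0.141754
d₁ = (ln(S/K) + (r+σ²/2)T) / (σ√T) = (ln(186.32/201.12) + (0.0069+0.1307²/2)·1.1763) / 0.141754 = (-0.076436 + 0.018164) / 0.141754 = -0.411083
d₂ = d₁ − σ√T = -0.411083 − 0.141754 = -0.552837
e^{−rT} = e^{−0.0069·1.1763} = 0.991916
N(d₁) = 0.340506,  N(d₂) = 0.290188
Call price V = S·N(d₁) − K·e^{−rT}·N(d₂) = 63.443040 − 57.890741 = 5.552300
Δ = N(d₁) = 0.340506

price = 5.552300
Δ = 0.340506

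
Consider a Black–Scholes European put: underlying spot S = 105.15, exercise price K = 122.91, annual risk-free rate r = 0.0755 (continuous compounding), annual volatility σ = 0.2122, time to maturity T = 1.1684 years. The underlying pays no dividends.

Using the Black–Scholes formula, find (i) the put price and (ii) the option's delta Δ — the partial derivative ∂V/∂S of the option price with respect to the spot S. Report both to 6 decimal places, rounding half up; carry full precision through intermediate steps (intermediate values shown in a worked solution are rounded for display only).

σ√T = 0.2122·√1.1684 = 0.229372
d₁ = (ln(S/K) + (r+σ²/2)T) / (σ√T) = (ln(105.15/122.91) + (0.0755+0.2122²/2)·1.1684) / 0.229372 = (-0.156064 + 0.114520) / 0.229372 = -0.181122
d₂ = d₁ − σ√T = -0.181122 − 0.229372 = -0.410495
e^{−rT} = e^{−0.0755·1.1684} = 0.915565
N(−d₁) = 0.571864,  N(−d₂) = 0.659278
Put price V = K·e^{−rT}·N(−d₂) − S·N(−d₁) = 74.189959 − 60.131517 = 14.058442
Δ = −N(−d₁) = -0.571864

price = 14.058442
Δ = -0.571864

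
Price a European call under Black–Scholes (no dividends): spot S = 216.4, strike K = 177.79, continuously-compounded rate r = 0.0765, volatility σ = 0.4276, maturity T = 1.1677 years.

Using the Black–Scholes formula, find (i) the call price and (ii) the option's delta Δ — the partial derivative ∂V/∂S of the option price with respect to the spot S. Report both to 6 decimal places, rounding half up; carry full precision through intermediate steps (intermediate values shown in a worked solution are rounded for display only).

σ√T = 0.4276·√1.1677 = 0.462065
d₁ = (ln(S/K) + (r+σ²/2)T) / (σ√T) = (ln(216.4/177.79) + (0.0765+0.4276²/2)·1.1677) / 0.462065 = (0.196525 + 0.196081) / 0.462065 = 0.849678
d₂ = d₁ − σ√T = 0.849678 − 0.462065 = 0.387613
e^{−rT} = e^{−0.0765·1.1677} = 0.914545
N(d₁) = 0.802248,  N(d₂) = 0.650849
Call price V = S·N(d₁) − K·e^{−rT}·N(d₂) = 173.606450 − 105.825963 = 67.780487
Δ = N(d₁) = 0.802248

price = 67.780487
Δ = 0.802248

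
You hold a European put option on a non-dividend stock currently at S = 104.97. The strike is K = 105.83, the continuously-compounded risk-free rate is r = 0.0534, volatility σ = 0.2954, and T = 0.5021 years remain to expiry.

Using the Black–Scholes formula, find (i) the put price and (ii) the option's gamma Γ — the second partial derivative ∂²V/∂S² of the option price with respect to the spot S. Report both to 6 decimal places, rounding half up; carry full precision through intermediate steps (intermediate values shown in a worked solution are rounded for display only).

price = 7.733119
Γ = 0.017819

σ√T = 0.2954·√0.5021 = 0.209318
d₁ = (ln(S/K) + (r+σ²/2)T) / (σ√T) = (ln(104.97/105.83) + (0.0534+0.2954²/2)·0.5021) / 0.209318 = (-0.008159 + 0.048719) / 0.209318 = 0.193771
d₂ = d₁ − σ√T = 0.193771 − 0.209318 = -0.015547
e^{−rT} = e^{−0.0534·0.5021} = 0.973544
N(−d₁) = 0.423178,  N(−d₂) = 0.506202
Put price V = K·e^{−rT}·N(−d₂) − S·N(−d₁) = 52.154082 − 44.420962 = 7.733119
φ(d₁) = (1/√(2π))·e^{−d₁²/2} = 0.391523
Γ = φ(d₁) / (S·σ·√T) = 0.017819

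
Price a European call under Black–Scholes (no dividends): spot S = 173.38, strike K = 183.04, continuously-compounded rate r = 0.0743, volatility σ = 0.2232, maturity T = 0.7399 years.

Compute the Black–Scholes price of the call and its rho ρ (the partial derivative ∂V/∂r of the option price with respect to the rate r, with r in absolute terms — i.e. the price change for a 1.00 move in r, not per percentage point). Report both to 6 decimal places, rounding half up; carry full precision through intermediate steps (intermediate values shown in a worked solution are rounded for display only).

price = 13.319950
ρ = 59.392253

σ√T = 0.2232·√0.7399 = 0.191991
d₁ = (ln(S/K) + (r+σ²/2)T) / (σ√T) = (ln(173.38/183.04) + (0.0743+0.2232²/2)·0.7399) / 0.191991 = (-0.054219 + 0.073405) / 0.191991 = 0.099931
d₂ = d₁ − σ√T = 0.099931 − 0.191991 = -0.092060
e^{−rT} = e^{−0.0743·0.7399} = 0.946509
N(d₁) = 0.539800,  N(d₂) = 0.463325
Call price V = S·N(d₁) − K·e^{−rT}·N(d₂) = 93.590599 − 80.270649 = 13.319950
ρ = K·T·e^{−rT}·N(d₂) = 59.392253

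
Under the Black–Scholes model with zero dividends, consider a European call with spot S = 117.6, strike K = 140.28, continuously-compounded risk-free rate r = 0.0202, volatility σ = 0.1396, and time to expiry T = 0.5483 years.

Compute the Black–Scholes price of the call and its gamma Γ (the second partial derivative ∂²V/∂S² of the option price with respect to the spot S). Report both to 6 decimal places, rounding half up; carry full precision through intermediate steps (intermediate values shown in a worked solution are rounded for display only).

σ√T = 0.1396·√0.5483 = 0.103370
d₁ = (ln(S/K) + (r+σ²/2)T) / (σ√T) = (ln(117.6/140.28) + (0.0202+0.1396²/2)·0.5483) / 0.103370 = (-0.176351 + 0.016418) / 0.103370 = -1.547190
d₂ = d₁ − σ√T = -1.547190 − 0.103370 = -1.650560
e^{−rT} = e^{−0.0202·0.5483} = 0.988985
N(d₁) = 0.060909,  N(d₂) = 0.049414
Call price V = S·N(d₁) − K·e^{−rT}·N(d₂) = 7.162864 − 6.855475 = 0.307389
φ(d₁) = (1/√(2π))·e^{−d₁²/2} = 0.120532
Γ = φ(d₁) / (S·σ·√T) = 0.009915

price = 0.307389
Γ = 0.009915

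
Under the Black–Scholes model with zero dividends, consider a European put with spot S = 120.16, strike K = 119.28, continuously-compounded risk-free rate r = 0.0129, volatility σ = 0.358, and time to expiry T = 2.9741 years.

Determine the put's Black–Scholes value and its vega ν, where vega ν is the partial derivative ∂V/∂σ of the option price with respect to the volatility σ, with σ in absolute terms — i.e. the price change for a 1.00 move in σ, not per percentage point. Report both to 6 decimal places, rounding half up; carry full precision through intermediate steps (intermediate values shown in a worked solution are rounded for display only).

price = 25.872300
ν = 76.831145

σ√T = 0.358·√2.9741 = 0.617392
d₁ = (ln(S/K) + (r+σ²/2)T) / (σ√T) = (ln(120.16/119.28) + (0.0129+0.358²/2)·2.9741) / 0.617392 = (0.007351 + 0.228952) / 0.617392 = 0.382744
d₂ = d₁ − σ√T = 0.382744 − 0.617392 = -0.234648
e^{−rT} = e^{−0.0129·2.9741} = 0.962361
N(−d₁) = 0.350955,  N(−d₂) = 0.592759
Put price V = K·e^{−rT}·N(−d₂) − S·N(−d₁) = 68.043050 − 42.170749 = 25.872300
φ(d₁) = (1/√(2π))·e^{−d₁²/2} = 0.370766
ν = S·φ(d₁)·√T = 76.831145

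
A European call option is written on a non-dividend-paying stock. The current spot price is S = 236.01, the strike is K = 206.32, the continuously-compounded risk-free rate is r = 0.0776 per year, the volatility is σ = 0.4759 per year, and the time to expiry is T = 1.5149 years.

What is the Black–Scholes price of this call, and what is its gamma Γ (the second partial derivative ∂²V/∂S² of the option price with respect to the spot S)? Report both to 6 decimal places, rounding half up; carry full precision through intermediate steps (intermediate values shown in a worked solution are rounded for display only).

price = 78.853774
Γ = 0.002222

σ√T = 0.4759·√1.5149 = 0.585744
d₁ = (ln(S/K) + (r+σ²/2)T) / (σ√T) = (ln(236.01/206.32) + (0.0776+0.4759²/2)·1.5149) / 0.585744 = (0.134446 + 0.289104) / 0.585744 = 0.723098
d₂ = d₁ − σ√T = 0.723098 − 0.585744 = 0.137354
e^{−rT} = e^{−0.0776·1.5149} = 0.889091
N(d₁) = 0.765190,  N(d₂) = 0.554624
Call price V = S·N(d₁) − K·e^{−rT}·N(d₂) = 180.592504 − 101.738730 = 78.853774
φ(d₁) = (1/√(2π))·e^{−d₁²/2} = 0.307164
Γ = φ(d₁) / (S·σ·√T) = 0.002222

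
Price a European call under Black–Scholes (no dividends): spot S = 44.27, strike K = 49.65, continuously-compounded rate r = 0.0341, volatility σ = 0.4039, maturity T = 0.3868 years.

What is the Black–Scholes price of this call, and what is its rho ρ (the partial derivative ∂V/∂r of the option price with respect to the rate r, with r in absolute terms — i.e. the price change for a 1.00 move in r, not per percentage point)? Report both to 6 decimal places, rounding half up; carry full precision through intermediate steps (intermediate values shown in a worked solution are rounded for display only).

price = 2.669522
ρ = 5.651235

σ√T = 0.4039·√0.3868 = 0.251199
d₁ = (ln(S/K) + (r+σ²/2)T) / (σ√T) = (ln(44.27/49.65) + (0.0341+0.4039²/2)·0.3868) / 0.251199 = (-0.114691 + 0.044740) / 0.251199 = -0.278469
d₂ = d₁ − σ√T = -0.278469 − 0.251199 = -0.529667
e^{−rT} = e^{−0.0341·0.3868} = 0.986897
N(d₁) = 0.390326,  N(d₂) = 0.298171
Call price V = S·N(d₁) − K·e^{−rT}·N(d₂) = 17.279746 − 14.610224 = 2.669522
ρ = K·T·e^{−rT}·N(d₂) = 5.651235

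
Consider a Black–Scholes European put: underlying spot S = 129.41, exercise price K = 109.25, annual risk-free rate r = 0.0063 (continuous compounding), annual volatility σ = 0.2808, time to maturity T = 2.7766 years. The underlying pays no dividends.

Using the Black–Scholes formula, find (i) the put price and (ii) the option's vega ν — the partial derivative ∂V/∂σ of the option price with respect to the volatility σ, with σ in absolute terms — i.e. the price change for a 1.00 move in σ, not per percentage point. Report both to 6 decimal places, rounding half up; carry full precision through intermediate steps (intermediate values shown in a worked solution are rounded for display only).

price = 12.556489
ν = 70.396864

σ√T = 0.2808·√2.7766 = 0.467901
d₁ = (ln(S/K) + (r+σ²/2)T) / (σ√T) = (ln(129.41/109.25) + (0.0063+0.2808²/2)·2.7766) / 0.467901 = (0.169347 + 0.126958) / 0.467901 = 0.633265
d₂ = d₁ − σ√T = 0.633265 − 0.467901 = 0.165364
e^{−rT} = e^{−0.0063·2.7766} = 0.982660
N(−d₁) = 0.263280,  N(−d₂) = 0.434329
Put price V = K·e^{−rT}·N(−d₂) − S·N(−d₁) = 46.627612 − 34.071123 = 12.556489
φ(d₁) = (1/√(2π))·e^{−d₁²/2} = 0.326459
ν = S·φ(d₁)·√T = 70.396864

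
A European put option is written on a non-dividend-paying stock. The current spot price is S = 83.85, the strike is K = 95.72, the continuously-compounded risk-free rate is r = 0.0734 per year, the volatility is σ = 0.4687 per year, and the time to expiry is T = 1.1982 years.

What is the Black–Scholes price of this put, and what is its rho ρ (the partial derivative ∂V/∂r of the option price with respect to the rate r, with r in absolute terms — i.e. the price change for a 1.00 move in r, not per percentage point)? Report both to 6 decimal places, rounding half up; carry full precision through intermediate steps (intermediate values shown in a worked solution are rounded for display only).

price = 19.330896
ρ = -66.620149

σ√T = 0.4687·√1.1982 = 0.513050
d₁ = (ln(S/K) + (r+σ²/2)T) / (σ√T) = (ln(83.85/95.72) + (0.0734+0.4687²/2)·1.1982) / 0.513050 = (-0.132398 + 0.219558) / 0.513050 = 0.169886
d₂ = d₁ − σ√T = 0.169886 − 0.513050 = -0.343163
e^{−rT} = e^{−0.0734·1.1982} = 0.915809
N(−d₁) = 0.432550,  N(−d₂) = 0.634262
Put price V = K·e^{−rT}·N(−d₂) − S·N(−d₁) = 55.600191 − 36.269295 = 19.330896
ρ = −K·T·e^{−rT}·N(−d₂) = -66.620149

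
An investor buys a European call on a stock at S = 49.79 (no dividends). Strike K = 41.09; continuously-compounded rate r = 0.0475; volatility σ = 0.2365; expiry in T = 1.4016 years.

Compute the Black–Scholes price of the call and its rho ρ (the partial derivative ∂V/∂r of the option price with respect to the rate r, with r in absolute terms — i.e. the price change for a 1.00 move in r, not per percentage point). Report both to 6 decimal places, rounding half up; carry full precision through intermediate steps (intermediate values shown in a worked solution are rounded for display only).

price = 12.517159
ρ = 42.210983

σ√T = 0.2365·√1.4016 = 0.279990
d₁ = (ln(S/K) + (r+σ²/2)T) / (σ√T) = (ln(49.79/41.09) + (0.0475+0.2365²/2)·1.4016) / 0.279990 = (0.192049 + 0.105773) / 0.279990 = 1.063689
d₂ = d₁ − σ√T = 1.063689 − 0.279990 = 0.783698
e^{−rT} = e^{−0.0475·1.4016} = 0.935592
N(d₁) = 0.856265,  N(d₂) = 0.783391
Call price V = S·N(d₁) − K·e^{−rT}·N(d₂) = 42.633442 − 30.116284 = 12.517159
ρ = K·T·e^{−rT}·N(d₂) = 42.210983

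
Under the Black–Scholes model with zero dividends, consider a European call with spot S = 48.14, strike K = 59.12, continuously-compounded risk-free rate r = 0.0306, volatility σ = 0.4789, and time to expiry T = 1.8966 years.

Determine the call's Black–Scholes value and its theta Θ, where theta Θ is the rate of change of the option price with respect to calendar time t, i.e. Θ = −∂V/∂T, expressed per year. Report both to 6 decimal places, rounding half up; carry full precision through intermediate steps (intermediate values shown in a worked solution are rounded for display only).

σ√T = 0.4789·√1.8966 = 0.659527
d₁ = (ln(S/K) + (r+σ²/2)T) / (σ√T) = (ln(48.14/59.12) + (0.0306+0.4789²/2)·1.8966) / 0.659527 = (-0.205456 + 0.275524) / 0.659527 = 0.106240
d₂ = d₁ − σ√T = 0.106240 − 0.659527 = -0.553287
e^{−rT} = e^{−0.0306·1.8966} = 0.943616
N(d₁) = 0.542304,  N(d₂) = 0.290033
Call price V = S·N(d₁) − K·e^{−rT}·N(d₂) = 26.106516 − 16.179970 = 9.926546
φ(d₁) = (1/√(2π))·e^{−d₁²/2} = 0.396697
Θ = −S·φ(d₁)·σ/(2√T) − r·K·e^{−rT}·N(d₂) = −3.320414 − 0.495107 = -3.815521

price = 9.926546
Θ = -3.815521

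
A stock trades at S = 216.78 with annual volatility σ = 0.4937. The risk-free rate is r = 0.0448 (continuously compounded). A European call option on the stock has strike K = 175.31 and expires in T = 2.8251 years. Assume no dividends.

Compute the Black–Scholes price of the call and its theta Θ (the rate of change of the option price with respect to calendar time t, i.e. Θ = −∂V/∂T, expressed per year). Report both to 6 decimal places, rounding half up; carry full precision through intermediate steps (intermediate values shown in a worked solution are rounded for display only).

σ√T = 0.4937·√2.8251 = 0.829813
d₁ = (ln(S/K) + (r+σ²/2)T) / (σ√T) = (ln(216.78/175.31) + (0.0448+0.4937²/2)·2.8251) / 0.829813 = (0.212327 + 0.470859) / 0.829813 = 0.823302
d₂ = d₁ − σ√T = 0.823302 − 0.829813 = -0.006511
e^{−rT} = e^{−0.0448·2.8251} = 0.881117
N(d₁) = 0.794832,  N(d₂) = 0.497403
Call price V = S·N(d₁) − K·e^{−rT}·N(d₂) = 172.303633 − 76.833113 = 95.470520
φ(d₁) = (1/√(2π))·e^{−d₁²/2} = 0.284264
Θ = −S·φ(d₁)·σ/(2√T) − r·K·e^{−rT}·N(d₂) = −9.050186 − 3.442123 = -12.492310

price = 95.470520
Θ = -12.492310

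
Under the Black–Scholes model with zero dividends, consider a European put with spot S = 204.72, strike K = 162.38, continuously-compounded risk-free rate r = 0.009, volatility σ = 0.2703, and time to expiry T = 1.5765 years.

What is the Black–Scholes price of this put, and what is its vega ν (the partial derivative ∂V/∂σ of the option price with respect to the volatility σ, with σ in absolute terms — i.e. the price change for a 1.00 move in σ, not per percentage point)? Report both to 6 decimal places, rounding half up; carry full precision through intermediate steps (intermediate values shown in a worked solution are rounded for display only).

σ√T = 0.2703·√1.5765 = 0.339385
d₁ = (ln(S/K) + (r+σ²/2)T) / (σ√T) = (ln(204.72/162.38) + (0.009+0.2703²/2)·1.5765) / 0.339385 = (0.231704 + 0.071780) / 0.339385 = 0.894216
d₂ = d₁ − σ√T = 0.894216 − 0.339385 = 0.554830
e^{−rT} = e^{−0.009·1.5765} = 0.985912
N(−d₁) = 0.185603,  N(−d₂) = 0.289505
Put price V = K·e^{−rT}·N(−d₂) − S·N(−d₁) = 46.347595 − 37.996705 = 8.350890
φ(d₁) = (1/√(2π))·e^{−d₁²/2} = 0.267470
ν = S·φ(d₁)·√T = 68.751430

price = 8.350890
ν = 68.751430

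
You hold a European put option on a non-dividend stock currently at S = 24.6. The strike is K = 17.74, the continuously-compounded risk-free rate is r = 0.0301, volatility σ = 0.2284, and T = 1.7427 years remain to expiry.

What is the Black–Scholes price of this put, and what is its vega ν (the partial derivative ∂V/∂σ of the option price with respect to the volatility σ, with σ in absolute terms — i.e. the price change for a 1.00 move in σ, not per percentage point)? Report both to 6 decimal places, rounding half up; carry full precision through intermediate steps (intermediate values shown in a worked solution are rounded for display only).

σ√T = 0.2284·√1.7427 = 0.301514
d₁ = (ln(S/K) + (r+σ²/2)T) / (σ√T) = (ln(24.6/17.74) + (0.0301+0.2284²/2)·1.7427) / 0.301514 = (0.326924 + 0.097911) / 0.301514 = 1.409006
d₂ = d₁ − σ√T = 1.409006 − 0.301514 = 1.107492
e^{−rT} = e^{−0.0301·1.7427} = 0.948897
N(−d₁) = 0.079417,  N(−d₂) = 0.134041
Put price V = K·e^{−rT}·N(−d₂) − S·N(−d₁) = 2.256362 − 1.953650 = 0.302713
φ(d₁) = (1/√(2π))·e^{−d₁²/2} = 0.147845
ν = S·φ(d₁)·√T = 4.801250

price = 0.302713
ν = 4.801250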